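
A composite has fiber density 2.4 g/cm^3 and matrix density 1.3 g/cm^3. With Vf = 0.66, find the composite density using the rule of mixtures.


rho_c = rho_f*Vf + rho_m*(1-Vf) = 2.4*0.66 + 1.3*0.34 = 2.026 g/cm^3

2.026 g/cm^3


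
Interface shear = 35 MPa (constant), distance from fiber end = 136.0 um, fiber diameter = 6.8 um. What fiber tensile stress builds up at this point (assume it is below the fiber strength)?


Force balance: sigma_f * (pi*d^2/4) = tau * (pi*d) * x  ->  sigma_f = 4 * tau * x / d
sigma_f = 4 * 35 * 136.0 / 6.8 = 2800.0 MPa

2800.0 MPa


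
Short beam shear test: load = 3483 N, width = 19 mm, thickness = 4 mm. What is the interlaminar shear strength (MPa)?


ILSS = 3F/(4bh) = 3*3483/(4*19*4) = 34.37 MPa

34.37 MPa


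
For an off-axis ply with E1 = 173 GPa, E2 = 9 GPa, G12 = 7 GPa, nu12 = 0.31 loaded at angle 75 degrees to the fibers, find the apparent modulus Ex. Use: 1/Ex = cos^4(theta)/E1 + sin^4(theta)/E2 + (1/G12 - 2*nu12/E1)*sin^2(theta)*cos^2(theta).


cos^4(75) = 0.004487, sin^4(75) = 0.870513, sin^2(75)*cos^2(75) = 0.0625
1/G12 - 2*nu12/E1 = 1/7 - 2*0.31/173 = 0.139273 GPa^-1
1/Ex = 0.004487/173 + 0.870513/9 + 0.139273*0.0625 = 0.1054542 GPa^-1
Ex = 9.48 GPa

9.48 GPa


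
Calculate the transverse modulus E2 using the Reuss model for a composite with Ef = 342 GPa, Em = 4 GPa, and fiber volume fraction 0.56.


1/E2 = Vf/Ef + (1-Vf)/Em = 0.56/342 + 0.44/4
E2 = 8.96 GPa

8.96 GPa


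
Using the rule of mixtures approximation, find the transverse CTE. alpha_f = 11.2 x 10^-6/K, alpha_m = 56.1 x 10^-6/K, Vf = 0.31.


alpha_2 = alpha_f*Vf + alpha_m*(1-Vf) = 11.2*0.31 + 56.1*0.69 = 42.2 x 10^-6/K

42.2 x 10^-6/K


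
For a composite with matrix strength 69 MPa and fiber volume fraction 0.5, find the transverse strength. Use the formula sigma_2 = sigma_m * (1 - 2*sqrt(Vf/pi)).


factor = 1 - 2*sqrt(0.5/pi) = 0.2021
sigma_2 = 69 * 0.2021 = 13.95 MPa

13.95 MPa


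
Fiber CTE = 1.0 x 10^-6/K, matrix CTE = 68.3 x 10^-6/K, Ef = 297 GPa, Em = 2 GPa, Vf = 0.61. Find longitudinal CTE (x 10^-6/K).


E1 = Ef*Vf + Em*(1-Vf) = 181.95
alpha_1 = (alpha_f*Ef*Vf + alpha_m*Em*(1-Vf))/E1 = 1.29 x 10^-6/K

1.29 x 10^-6/K


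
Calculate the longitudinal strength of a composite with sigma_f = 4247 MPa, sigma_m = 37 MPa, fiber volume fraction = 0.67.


sigma_1 = sigma_f*Vf + sigma_m*(1-Vf) = 4247*0.67 + 37*0.33 = 2857.7 MPa

2857.7 MPa


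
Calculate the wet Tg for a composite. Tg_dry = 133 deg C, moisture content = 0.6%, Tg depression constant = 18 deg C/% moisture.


Tg_wet = Tg_dry - k*moisture = 133 - 18*0.6 = 122.2 deg C

122.2 deg C


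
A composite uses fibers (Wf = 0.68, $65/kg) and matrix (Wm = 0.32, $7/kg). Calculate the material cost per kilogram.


Cost = cost_f*Wf + cost_m*Wm = 65*0.68 + 7*0.32 = $46.44/kg

$46.44/kg


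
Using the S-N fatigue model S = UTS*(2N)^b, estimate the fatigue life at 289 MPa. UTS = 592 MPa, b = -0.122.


N = 0.5 * (S/UTS)^(1/b) = 0.5 * (289/592)^(1/-0.122) = 178.4944 cycles

178.4944 cycles


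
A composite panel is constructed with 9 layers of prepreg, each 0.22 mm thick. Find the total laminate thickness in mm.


h = n * t_ply = 9 * 0.22 = 1.98 mm

1.98 mm


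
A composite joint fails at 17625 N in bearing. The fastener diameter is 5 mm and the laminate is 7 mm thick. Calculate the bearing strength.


sigma_br = F/(d*h) = 17625/(5*7) = 503.6 MPa

503.6 MPa


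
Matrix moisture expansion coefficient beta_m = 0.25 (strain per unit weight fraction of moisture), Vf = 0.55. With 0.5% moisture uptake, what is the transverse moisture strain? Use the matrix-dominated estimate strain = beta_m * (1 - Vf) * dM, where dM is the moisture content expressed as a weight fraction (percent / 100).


dM = 0.5/100 = 0.005
strain = beta_m * (1-Vf) * dM = 0.25 * 0.45 * 0.005 = 0.0005625

0.0005625


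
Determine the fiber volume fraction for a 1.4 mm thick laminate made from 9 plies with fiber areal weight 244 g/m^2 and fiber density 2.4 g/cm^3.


Vf = n * FAW / (rho_f * h * 1000) = 9 * 244 / (2.4 * 1.4 * 1000) = 0.6536

0.6536


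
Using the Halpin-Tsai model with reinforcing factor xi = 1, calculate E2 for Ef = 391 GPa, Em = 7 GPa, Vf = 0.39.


eta = (Ef/Em - 1)/(Ef/Em + xi) = (55.8571 - 1)/(55.8571 + 1) = 0.9648
E2 = Em*(1+xi*eta*Vf)/(1-eta*Vf) = 15.45 GPa

15.45 GPa


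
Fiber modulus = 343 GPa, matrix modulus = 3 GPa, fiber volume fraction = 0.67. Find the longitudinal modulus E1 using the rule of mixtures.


E1 = Ef*Vf + Em*(1-Vf) = 343*0.67 + 3*0.33 = 230.8 GPa

230.8 GPa


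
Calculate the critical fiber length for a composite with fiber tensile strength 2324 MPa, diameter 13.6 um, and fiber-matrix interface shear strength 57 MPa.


Lc = sigma_f * d / (2 * tau_i) = 2324 * 13.6 / (2 * 57) = 277.2 um

277.2 um


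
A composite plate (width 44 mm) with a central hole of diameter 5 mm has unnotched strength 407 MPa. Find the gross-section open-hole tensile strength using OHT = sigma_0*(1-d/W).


OHT = sigma_0*(1-d/W) = 407*(1-5/44) = 360.8 MPa

360.8 MPa


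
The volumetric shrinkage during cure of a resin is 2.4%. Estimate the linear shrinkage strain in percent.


Linear shrinkage ≈ vol_shrink/3 = 2.4/3 = 0.8%

0.8%


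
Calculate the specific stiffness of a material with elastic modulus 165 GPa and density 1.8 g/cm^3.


Specific stiffness = E/rho = 165/1.8 = 91.7 GPa/(g/cm^3)

91.7 GPa/(g/cm^3)


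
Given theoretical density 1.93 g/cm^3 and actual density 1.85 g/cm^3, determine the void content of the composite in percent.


Void% = (rho_theo - rho_actual)/rho_theo * 100 = (1.93 - 1.85)/1.93 * 100 = 4.15%

4.15%


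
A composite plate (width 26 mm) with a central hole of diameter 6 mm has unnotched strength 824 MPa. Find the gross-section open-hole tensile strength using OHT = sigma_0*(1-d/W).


OHT = sigma_0*(1-d/W) = 824*(1-6/26) = 633.8 MPa

633.8 MPa


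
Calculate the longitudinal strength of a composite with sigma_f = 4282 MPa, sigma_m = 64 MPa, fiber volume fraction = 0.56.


sigma_1 = sigma_f*Vf + sigma_m*(1-Vf) = 4282*0.56 + 64*0.44 = 2426.1 MPa

2426.1 MPa


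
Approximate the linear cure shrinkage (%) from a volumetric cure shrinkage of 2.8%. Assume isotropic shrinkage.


Linear shrinkage ≈ vol_shrink/3 = 2.8/3 = 0.933%

0.933%


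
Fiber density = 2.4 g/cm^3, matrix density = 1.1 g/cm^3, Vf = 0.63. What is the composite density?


rho_c = rho_f*Vf + rho_m*(1-Vf) = 2.4*0.63 + 1.1*0.37 = 1.919 g/cm^3

1.919 g/cm^3


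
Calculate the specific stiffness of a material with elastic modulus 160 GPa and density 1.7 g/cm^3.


Specific stiffness = E/rho = 160/1.7 = 94.1 GPa/(g/cm^3)

94.1 GPa/(g/cm^3)


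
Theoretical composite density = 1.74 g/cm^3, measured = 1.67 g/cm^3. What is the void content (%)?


Void% = (rho_theo - rho_actual)/rho_theo * 100 = (1.74 - 1.67)/1.74 * 100 = 4.02%

4.02%


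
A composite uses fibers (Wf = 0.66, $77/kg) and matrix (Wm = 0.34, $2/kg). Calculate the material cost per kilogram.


Cost = cost_f*Wf + cost_m*Wm = 77*0.66 + 2*0.34 = $51.5/kg

$51.5/kg


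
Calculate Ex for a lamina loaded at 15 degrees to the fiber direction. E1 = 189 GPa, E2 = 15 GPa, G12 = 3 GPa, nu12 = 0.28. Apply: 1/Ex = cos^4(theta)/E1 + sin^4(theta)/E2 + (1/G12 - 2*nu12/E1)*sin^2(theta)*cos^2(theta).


cos^4(15) = 0.870513, sin^4(15) = 0.004487, sin^2(15)*cos^2(15) = 0.0625
1/G12 - 2*nu12/E1 = 1/3 - 2*0.28/189 = 0.33037 GPa^-1
1/Ex = 0.870513/189 + 0.004487/15 + 0.33037*0.0625 = 0.0255532 GPa^-1
Ex = 39.13 GPa

39.13 GPa


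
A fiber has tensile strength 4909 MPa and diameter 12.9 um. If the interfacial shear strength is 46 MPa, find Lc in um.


Lc = sigma_f * d / (2 * tau_i) = 4909 * 12.9 / (2 * 46) = 688.3 um

688.3 um


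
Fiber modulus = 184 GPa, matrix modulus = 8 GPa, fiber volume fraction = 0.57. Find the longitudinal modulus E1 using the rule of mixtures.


E1 = Ef*Vf + Em*(1-Vf) = 184*0.57 + 8*0.43 = 108.32 GPa

108.32 GPa


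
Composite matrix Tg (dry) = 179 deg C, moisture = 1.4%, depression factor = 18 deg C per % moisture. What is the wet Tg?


Tg_wet = Tg_dry - k*moisture = 179 - 18*1.4 = 153.8 deg C

153.8 deg C


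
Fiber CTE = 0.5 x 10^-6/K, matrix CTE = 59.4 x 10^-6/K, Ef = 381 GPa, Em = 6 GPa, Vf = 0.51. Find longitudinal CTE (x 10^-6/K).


E1 = Ef*Vf + Em*(1-Vf) = 197.25
alpha_1 = (alpha_f*Ef*Vf + alpha_m*Em*(1-Vf))/E1 = 1.38 x 10^-6/K

1.38 x 10^-6/K


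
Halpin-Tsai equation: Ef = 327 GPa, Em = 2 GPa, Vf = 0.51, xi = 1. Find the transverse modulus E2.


eta = (Ef/Em - 1)/(Ef/Em + xi) = (163.5 - 1)/(163.5 + 1) = 0.9878
E2 = Em*(1+xi*eta*Vf)/(1-eta*Vf) = 6.06 GPa

6.06 GPa


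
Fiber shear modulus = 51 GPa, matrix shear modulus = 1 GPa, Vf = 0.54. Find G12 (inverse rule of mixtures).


1/G12 = Vf/Gf + (1-Vf)/Gm = 0.54/51 + 0.46/1
G12 = 2.13 GPa

2.13 GPa


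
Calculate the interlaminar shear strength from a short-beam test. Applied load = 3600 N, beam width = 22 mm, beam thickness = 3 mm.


ILSS = 3F/(4bh) = 3*3600/(4*22*3) = 40.91 MPa

40.91 MPa


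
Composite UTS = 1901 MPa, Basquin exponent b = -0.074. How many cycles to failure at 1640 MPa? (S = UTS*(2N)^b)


N = 0.5 * (S/UTS)^(1/b) = 0.5 * (1640/1901)^(1/-0.074) = 3.6788 cycles

3.6788 cycles


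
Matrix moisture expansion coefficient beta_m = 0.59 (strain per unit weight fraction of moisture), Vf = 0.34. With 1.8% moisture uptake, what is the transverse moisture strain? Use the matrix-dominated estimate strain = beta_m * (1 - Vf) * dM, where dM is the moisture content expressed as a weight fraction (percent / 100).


dM = 1.8/100 = 0.018
strain = beta_m * (1-Vf) * dM = 0.59 * 0.66 * 0.018 = 0.0070092

0.0070092


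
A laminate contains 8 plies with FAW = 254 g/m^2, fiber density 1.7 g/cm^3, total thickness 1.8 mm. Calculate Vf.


Vf = n * FAW / (rho_f * h * 1000) = 8 * 254 / (1.7 * 1.8 * 1000) = 0.6641

0.6641


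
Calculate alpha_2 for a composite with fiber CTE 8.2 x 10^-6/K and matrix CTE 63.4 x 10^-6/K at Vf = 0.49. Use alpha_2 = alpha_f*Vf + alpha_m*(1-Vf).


alpha_2 = alpha_f*Vf + alpha_m*(1-Vf) = 8.2*0.49 + 63.4*0.51 = 36.4 x 10^-6/K

36.4 x 10^-6/K


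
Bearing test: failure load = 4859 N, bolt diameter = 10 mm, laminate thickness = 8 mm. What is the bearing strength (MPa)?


sigma_br = F/(d*h) = 4859/(10*8) = 60.7 MPa

60.7 MPa


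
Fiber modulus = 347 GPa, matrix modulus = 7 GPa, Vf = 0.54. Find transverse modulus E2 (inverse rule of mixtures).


1/E2 = Vf/Ef + (1-Vf)/Em = 0.54/347 + 0.46/7
E2 = 14.87 GPa

14.87 GPa


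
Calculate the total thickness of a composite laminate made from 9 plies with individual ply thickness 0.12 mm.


h = n * t_ply = 9 * 0.12 = 1.08 mm

1.08 mm


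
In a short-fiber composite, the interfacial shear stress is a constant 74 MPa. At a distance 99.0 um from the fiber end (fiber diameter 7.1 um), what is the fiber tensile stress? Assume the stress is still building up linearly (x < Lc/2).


Force balance: sigma_f * (pi*d^2/4) = tau * (pi*d) * x  ->  sigma_f = 4 * tau * x / d
sigma_f = 4 * 74 * 99.0 / 7.1 = 4127.3 MPa

4127.3 MPa


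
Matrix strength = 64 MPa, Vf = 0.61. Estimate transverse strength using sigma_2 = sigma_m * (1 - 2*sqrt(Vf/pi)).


factor = 1 - 2*sqrt(0.61/pi) = 0.1187
sigma_2 = 64 * 0.1187 = 7.6 MPa

7.6 MPa


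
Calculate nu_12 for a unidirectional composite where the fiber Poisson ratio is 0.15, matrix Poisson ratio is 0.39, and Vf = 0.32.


nu_12 = nu_f*Vf + nu_m*(1-Vf) = 0.15*0.32 + 0.39*0.68 = 0.3132

0.3132


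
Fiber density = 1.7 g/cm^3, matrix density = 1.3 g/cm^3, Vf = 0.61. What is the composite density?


rho_c = rho_f*Vf + rho_m*(1-Vf) = 1.7*0.61 + 1.3*0.39 = 1.544 g/cm^3

1.544 g/cm^3


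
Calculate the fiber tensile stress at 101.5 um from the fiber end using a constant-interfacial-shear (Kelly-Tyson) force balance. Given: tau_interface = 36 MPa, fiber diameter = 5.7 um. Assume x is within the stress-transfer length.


Force balance: sigma_f * (pi*d^2/4) = tau * (pi*d) * x  ->  sigma_f = 4 * tau * x / d
sigma_f = 4 * 36 * 101.5 / 5.7 = 2564.2 MPa

2564.2 MPa


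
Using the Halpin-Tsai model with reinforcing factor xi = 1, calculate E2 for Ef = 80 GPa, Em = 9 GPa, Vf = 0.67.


eta = (Ef/Em - 1)/(Ef/Em + xi) = (8.8889 - 1)/(8.8889 + 1) = 0.7978
E2 = Em*(1+xi*eta*Vf)/(1-eta*Vf) = 29.67 GPa

29.67 GPa


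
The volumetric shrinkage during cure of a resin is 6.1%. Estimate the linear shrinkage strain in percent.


Linear shrinkage ≈ vol_shrink/3 = 6.1/3 = 2.033%

2.033%


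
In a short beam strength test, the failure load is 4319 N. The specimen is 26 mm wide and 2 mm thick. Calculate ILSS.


ILSS = 3F/(4bh) = 3*4319/(4*26*2) = 62.29 MPa

62.29 MPa


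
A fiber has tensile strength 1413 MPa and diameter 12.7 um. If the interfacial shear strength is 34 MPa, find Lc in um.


Lc = sigma_f * d / (2 * tau_i) = 1413 * 12.7 / (2 * 34) = 263.9 um

263.9 um


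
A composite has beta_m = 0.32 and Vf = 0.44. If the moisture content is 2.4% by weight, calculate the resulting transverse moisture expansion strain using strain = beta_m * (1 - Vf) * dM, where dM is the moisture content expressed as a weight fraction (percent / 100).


dM = 2.4/100 = 0.024
strain = beta_m * (1-Vf) * dM = 0.32 * 0.56 * 0.024 = 0.0043008

0.0043008


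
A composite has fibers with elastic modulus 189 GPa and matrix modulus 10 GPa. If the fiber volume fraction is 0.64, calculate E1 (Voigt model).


E1 = Ef*Vf + Em*(1-Vf) = 189*0.64 + 10*0.36 = 124.56 GPa

124.56 GPa


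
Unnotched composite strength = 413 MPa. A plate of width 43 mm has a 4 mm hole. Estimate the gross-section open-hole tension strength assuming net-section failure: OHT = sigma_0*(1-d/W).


OHT = sigma_0*(1-d/W) = 413*(1-4/43) = 374.6 MPa

374.6 MPa


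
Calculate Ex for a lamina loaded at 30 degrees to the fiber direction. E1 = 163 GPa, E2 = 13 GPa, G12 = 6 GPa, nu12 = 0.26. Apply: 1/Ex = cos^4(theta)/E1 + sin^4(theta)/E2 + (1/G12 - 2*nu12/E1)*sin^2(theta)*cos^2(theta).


cos^4(30) = 0.5625, sin^4(30) = 0.0625, sin^2(30)*cos^2(30) = 0.1875
1/G12 - 2*nu12/E1 = 1/6 - 2*0.26/163 = 0.163476 GPa^-1
1/Ex = 0.5625/163 + 0.0625/13 + 0.163476*0.1875 = 0.0389105 GPa^-1
Ex = 25.7 GPa

25.7 GPa


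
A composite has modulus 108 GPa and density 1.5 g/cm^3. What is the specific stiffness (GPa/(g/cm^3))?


Specific stiffness = E/rho = 108/1.5 = 72.0 GPa/(g/cm^3)

72.0 GPa/(g/cm^3)


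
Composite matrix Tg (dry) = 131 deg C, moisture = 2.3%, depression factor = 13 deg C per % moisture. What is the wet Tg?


Tg_wet = Tg_dry - k*moisture = 131 - 13*2.3 = 101.1 deg C

101.1 deg C


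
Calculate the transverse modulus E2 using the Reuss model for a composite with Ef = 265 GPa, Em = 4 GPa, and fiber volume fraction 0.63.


1/E2 = Vf/Ef + (1-Vf)/Em = 0.63/265 + 0.37/4
E2 = 10.54 GPa

10.54 GPa


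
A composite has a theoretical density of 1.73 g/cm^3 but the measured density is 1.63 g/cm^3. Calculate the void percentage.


Void% = (rho_theo - rho_actual)/rho_theo * 100 = (1.73 - 1.63)/1.73 * 100 = 5.78%

5.78%


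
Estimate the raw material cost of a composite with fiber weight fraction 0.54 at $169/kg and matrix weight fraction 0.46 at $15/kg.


Cost = cost_f*Wf + cost_m*Wm = 169*0.54 + 15*0.46 = $98.16/kg

$98.16/kg


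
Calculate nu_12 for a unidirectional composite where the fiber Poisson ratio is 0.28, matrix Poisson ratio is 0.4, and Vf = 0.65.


nu_12 = nu_f*Vf + nu_m*(1-Vf) = 0.28*0.65 + 0.4*0.35 = 0.322

0.322


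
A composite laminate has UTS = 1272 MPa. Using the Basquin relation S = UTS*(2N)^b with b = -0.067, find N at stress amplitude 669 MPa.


N = 0.5 * (S/UTS)^(1/b) = 0.5 * (669/1272)^(1/-0.067) = 7312.3919 cycles

7312.3919 cycles


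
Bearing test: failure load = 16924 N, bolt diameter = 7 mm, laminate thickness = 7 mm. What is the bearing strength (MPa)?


sigma_br = F/(d*h) = 16924/(7*7) = 345.4 MPa

345.4 MPa


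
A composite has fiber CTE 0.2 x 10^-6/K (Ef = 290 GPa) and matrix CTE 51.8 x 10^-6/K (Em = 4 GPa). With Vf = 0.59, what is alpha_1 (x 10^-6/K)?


E1 = Ef*Vf + Em*(1-Vf) = 172.74
alpha_1 = (alpha_f*Ef*Vf + alpha_m*Em*(1-Vf))/E1 = 0.69 x 10^-6/K

0.69 x 10^-6/K


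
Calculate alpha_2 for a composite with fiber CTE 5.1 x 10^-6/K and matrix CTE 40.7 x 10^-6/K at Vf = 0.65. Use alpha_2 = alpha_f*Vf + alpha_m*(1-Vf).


alpha_2 = alpha_f*Vf + alpha_m*(1-Vf) = 5.1*0.65 + 40.7*0.35 = 17.6 x 10^-6/K

17.6 x 10^-6/K


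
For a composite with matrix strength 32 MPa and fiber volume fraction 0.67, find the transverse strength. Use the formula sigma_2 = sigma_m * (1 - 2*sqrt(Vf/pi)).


factor = 1 - 2*sqrt(0.67/pi) = 0.0764
sigma_2 = 32 * 0.0764 = 2.44 MPa

2.44 MPa


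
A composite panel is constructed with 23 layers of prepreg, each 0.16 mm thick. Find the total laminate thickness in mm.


h = n * t_ply = 23 * 0.16 = 3.68 mm

3.68 mm


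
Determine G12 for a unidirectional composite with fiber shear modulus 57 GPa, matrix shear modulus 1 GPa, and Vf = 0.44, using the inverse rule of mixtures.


1/G12 = Vf/Gf + (1-Vf)/Gm = 0.44/57 + 0.56/1
G12 = 1.76 GPa

1.76 GPa


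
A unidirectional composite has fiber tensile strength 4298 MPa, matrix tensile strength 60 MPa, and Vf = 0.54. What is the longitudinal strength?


sigma_1 = sigma_f*Vf + sigma_m*(1-Vf) = 4298*0.54 + 60*0.46 = 2348.5 MPa

2348.5 MPa


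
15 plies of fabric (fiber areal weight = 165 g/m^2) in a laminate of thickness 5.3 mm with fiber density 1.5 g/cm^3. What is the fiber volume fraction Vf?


Vf = n * FAW / (rho_f * h * 1000) = 15 * 165 / (1.5 * 5.3 * 1000) = 0.3113

0.3113


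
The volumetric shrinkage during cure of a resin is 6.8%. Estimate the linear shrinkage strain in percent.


Linear shrinkage ≈ vol_shrink/3 = 6.8/3 = 2.267%

2.267%


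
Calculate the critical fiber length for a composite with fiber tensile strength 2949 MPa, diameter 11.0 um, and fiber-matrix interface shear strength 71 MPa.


Lc = sigma_f * d / (2 * tau_i) = 2949 * 11.0 / (2 * 71) = 228.4 um

228.4 um


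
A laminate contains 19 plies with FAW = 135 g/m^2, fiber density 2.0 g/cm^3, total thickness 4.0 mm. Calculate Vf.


Vf = n * FAW / (rho_f * h * 1000) = 19 * 135 / (2.0 * 4.0 * 1000) = 0.3206

0.3206


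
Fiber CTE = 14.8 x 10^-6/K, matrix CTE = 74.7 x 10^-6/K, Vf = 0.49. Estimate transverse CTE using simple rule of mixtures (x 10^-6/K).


alpha_2 = alpha_f*Vf + alpha_m*(1-Vf) = 14.8*0.49 + 74.7*0.51 = 45.3 x 10^-6/K

45.3 x 10^-6/K


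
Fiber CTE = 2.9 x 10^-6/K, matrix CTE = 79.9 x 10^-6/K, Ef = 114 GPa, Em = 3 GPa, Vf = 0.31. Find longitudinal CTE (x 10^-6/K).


E1 = Ef*Vf + Em*(1-Vf) = 37.41
alpha_1 = (alpha_f*Ef*Vf + alpha_m*Em*(1-Vf))/E1 = 7.16 x 10^-6/K

7.16 x 10^-6/K


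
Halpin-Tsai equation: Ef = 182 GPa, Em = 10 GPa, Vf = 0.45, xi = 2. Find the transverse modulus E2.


eta = (Ef/Em - 1)/(Ef/Em + xi) = (18.2 - 1)/(18.2 + 2) = 0.8515
E2 = Em*(1+xi*eta*Vf)/(1-eta*Vf) = 28.64 GPa

28.64 GPa


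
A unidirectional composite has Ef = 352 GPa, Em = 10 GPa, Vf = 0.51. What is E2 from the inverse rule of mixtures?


1/E2 = Vf/Ef + (1-Vf)/Em = 0.51/352 + 0.49/10
E2 = 19.82 GPa

19.82 GPa


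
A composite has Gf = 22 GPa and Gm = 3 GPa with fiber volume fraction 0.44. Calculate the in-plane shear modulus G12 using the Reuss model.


1/G12 = Vf/Gf + (1-Vf)/Gm = 0.44/22 + 0.56/3
G12 = 4.84 GPa

4.84 GPa


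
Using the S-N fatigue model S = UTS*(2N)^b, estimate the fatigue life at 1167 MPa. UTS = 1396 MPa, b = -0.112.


N = 0.5 * (S/UTS)^(1/b) = 0.5 * (1167/1396)^(1/-0.112) = 2.4760 cycles

2.4760 cycles


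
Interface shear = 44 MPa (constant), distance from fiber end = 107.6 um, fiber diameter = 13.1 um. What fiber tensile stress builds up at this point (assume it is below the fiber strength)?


Force balance: sigma_f * (pi*d^2/4) = tau * (pi*d) * x  ->  sigma_f = 4 * tau * x / d
sigma_f = 4 * 44 * 107.6 / 13.1 = 1445.6 MPa

1445.6 MPa


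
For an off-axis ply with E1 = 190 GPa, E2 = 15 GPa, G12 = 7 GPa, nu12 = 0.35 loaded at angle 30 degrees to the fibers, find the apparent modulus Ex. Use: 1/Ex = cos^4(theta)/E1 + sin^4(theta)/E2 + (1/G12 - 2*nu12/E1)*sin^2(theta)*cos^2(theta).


cos^4(30) = 0.5625, sin^4(30) = 0.0625, sin^2(30)*cos^2(30) = 0.1875
1/G12 - 2*nu12/E1 = 1/7 - 2*0.35/190 = 0.139173 GPa^-1
1/Ex = 0.5625/190 + 0.0625/15 + 0.139173*0.1875 = 0.0332221 GPa^-1
Ex = 30.1 GPa

30.1 GPa


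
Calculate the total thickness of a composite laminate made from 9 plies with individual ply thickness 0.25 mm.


h = n * t_ply = 9 * 0.25 = 2.25 mm

2.25 mm


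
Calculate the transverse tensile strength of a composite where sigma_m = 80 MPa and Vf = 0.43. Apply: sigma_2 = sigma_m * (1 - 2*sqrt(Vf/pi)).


factor = 1 - 2*sqrt(0.43/pi) = 0.2601
sigma_2 = 80 * 0.2601 = 20.81 MPa

20.81 MPa


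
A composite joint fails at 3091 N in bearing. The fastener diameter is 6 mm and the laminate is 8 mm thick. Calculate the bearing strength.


sigma_br = F/(d*h) = 3091/(6*8) = 64.4 MPa

64.4 MPa


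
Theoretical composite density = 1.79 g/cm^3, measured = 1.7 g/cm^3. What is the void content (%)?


Void% = (rho_theo - rho_actual)/rho_theo * 100 = (1.79 - 1.7)/1.79 * 100 = 5.03%

5.03%


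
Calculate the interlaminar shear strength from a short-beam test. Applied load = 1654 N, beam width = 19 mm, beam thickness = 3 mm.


ILSS = 3F/(4bh) = 3*1654/(4*19*3) = 21.76 MPa

21.76 MPa


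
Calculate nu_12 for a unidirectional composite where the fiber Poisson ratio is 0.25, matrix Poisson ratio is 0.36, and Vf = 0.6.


nu_12 = nu_f*Vf + nu_m*(1-Vf) = 0.25*0.6 + 0.36*0.4 = 0.294

0.294


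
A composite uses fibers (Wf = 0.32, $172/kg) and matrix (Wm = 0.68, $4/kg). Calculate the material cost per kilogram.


Cost = cost_f*Wf + cost_m*Wm = 172*0.32 + 4*0.68 = $57.76/kg

$57.76/kg


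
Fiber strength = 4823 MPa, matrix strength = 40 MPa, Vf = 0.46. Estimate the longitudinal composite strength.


sigma_1 = sigma_f*Vf + sigma_m*(1-Vf) = 4823*0.46 + 40*0.54 = 2240.2 MPa

2240.2 MPa


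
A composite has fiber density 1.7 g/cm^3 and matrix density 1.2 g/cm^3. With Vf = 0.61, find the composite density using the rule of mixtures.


rho_c = rho_f*Vf + rho_m*(1-Vf) = 1.7*0.61 + 1.2*0.39 = 1.505 g/cm^3

1.505 g/cm^3


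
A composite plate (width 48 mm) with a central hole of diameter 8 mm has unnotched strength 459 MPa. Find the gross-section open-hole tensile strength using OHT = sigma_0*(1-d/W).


OHT = sigma_0*(1-d/W) = 459*(1-8/48) = 382.5 MPa

382.5 MPa


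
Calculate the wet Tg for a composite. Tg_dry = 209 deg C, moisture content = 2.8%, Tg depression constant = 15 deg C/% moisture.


Tg_wet = Tg_dry - k*moisture = 209 - 15*2.8 = 167.0 deg C

167.0 deg C


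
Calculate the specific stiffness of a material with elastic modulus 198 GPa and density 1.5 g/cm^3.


Specific stiffness = E/rho = 198/1.5 = 132.0 GPa/(g/cm^3)

132.0 GPa/(g/cm^3)


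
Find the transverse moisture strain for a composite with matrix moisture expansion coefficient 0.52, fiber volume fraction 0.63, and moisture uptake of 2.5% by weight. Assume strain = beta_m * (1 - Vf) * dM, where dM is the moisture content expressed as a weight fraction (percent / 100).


dM = 2.5/100 = 0.025
strain = beta_m * (1-Vf) * dM = 0.52 * 0.37 * 0.025 = 0.00481

0.00481


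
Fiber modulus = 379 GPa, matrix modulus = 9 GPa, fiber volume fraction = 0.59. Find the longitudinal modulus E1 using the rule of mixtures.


E1 = Ef*Vf + Em*(1-Vf) = 379*0.59 + 9*0.41 = 227.3 GPa

227.3 GPa


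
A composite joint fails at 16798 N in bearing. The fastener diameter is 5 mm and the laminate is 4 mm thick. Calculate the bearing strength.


sigma_br = F/(d*h) = 16798/(5*4) = 839.9 MPa

839.9 MPa


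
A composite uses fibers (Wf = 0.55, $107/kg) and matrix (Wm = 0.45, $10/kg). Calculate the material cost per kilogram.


Cost = cost_f*Wf + cost_m*Wm = 107*0.55 + 10*0.45 = $63.35/kg

$63.35/kg


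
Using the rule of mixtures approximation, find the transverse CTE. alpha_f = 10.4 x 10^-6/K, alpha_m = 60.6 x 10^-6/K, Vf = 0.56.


alpha_2 = alpha_f*Vf + alpha_m*(1-Vf) = 10.4*0.56 + 60.6*0.44 = 32.5 x 10^-6/K

32.5 x 10^-6/K


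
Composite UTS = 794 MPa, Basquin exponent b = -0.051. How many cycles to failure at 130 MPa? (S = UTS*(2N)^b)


N = 0.5 * (S/UTS)^(1/b) = 0.5 * (130/794)^(1/-0.051) = 1.2833e+15 cycles

1.2833e+15 cycles


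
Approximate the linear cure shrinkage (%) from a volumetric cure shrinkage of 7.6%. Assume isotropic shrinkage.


Linear shrinkage ≈ vol_shrink/3 = 7.6/3 = 2.533%

2.533%


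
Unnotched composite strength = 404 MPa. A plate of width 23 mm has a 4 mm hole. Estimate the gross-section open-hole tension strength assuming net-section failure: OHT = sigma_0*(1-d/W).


OHT = sigma_0*(1-d/W) = 404*(1-4/23) = 333.7 MPa

333.7 MPa


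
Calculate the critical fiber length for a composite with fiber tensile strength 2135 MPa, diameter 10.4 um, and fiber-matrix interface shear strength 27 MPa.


Lc = sigma_f * d / (2 * tau_i) = 2135 * 10.4 / (2 * 27) = 411.2 um

411.2 um


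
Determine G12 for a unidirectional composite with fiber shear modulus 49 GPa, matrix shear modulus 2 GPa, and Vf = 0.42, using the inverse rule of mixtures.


1/G12 = Vf/Gf + (1-Vf)/Gm = 0.42/49 + 0.58/2
G12 = 3.35 GPa

3.35 GPa


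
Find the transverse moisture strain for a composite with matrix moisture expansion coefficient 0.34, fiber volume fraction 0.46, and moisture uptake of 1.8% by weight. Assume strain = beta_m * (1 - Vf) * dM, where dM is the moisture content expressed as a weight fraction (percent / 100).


dM = 1.8/100 = 0.018
strain = beta_m * (1-Vf) * dM = 0.34 * 0.54 * 0.018 = 0.0033048

0.0033048


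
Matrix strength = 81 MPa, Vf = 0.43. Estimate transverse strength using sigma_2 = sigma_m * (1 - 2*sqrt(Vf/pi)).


factor = 1 - 2*sqrt(0.43/pi) = 0.2601
sigma_2 = 81 * 0.2601 = 21.07 MPa

21.07 MPa


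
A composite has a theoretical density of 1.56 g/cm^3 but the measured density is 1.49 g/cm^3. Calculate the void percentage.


Void% = (rho_theo - rho_actual)/rho_theo * 100 = (1.56 - 1.49)/1.56 * 100 = 4.49%

4.49%


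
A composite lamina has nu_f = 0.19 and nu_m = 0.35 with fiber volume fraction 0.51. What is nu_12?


nu_12 = nu_f*Vf + nu_m*(1-Vf) = 0.19*0.51 + 0.35*0.49 = 0.2684

0.2684


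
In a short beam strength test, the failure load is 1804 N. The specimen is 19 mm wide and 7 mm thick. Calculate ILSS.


ILSS = 3F/(4bh) = 3*1804/(4*19*7) = 10.17 MPa

10.17 MPa


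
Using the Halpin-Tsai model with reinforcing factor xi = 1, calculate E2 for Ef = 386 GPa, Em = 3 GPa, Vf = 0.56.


eta = (Ef/Em - 1)/(Ef/Em + xi) = (128.6667 - 1)/(128.6667 + 1) = 0.9846
E2 = Em*(1+xi*eta*Vf)/(1-eta*Vf) = 10.37 GPa

10.37 GPa


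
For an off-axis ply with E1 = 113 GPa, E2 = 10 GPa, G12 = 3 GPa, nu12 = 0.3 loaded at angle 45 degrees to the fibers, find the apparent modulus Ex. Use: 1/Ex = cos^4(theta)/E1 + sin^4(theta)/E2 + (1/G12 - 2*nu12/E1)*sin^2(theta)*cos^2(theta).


cos^4(45) = 0.25, sin^4(45) = 0.25, sin^2(45)*cos^2(45) = 0.25
1/G12 - 2*nu12/E1 = 1/3 - 2*0.3/113 = 0.328024 GPa^-1
1/Ex = 0.25/113 + 0.25/10 + 0.328024*0.25 = 0.1092183 GPa^-1
Ex = 9.16 GPa

9.16 GPa


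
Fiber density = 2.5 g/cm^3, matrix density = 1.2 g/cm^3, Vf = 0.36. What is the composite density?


rho_c = rho_f*Vf + rho_m*(1-Vf) = 2.5*0.36 + 1.2*0.64 = 1.668 g/cm^3

1.668 g/cm^3


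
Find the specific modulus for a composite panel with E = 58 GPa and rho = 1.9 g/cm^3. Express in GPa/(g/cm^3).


Specific stiffness = E/rho = 58/1.9 = 30.5 GPa/(g/cm^3)

30.5 GPa/(g/cm^3)


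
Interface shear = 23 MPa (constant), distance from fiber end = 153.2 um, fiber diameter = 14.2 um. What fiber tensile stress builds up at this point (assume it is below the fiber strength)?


Force balance: sigma_f * (pi*d^2/4) = tau * (pi*d) * x  ->  sigma_f = 4 * tau * x / d
sigma_f = 4 * 23 * 153.2 / 14.2 = 992.6 MPa

992.6 MPa


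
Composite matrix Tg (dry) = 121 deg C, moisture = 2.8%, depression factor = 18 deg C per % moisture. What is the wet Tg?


Tg_wet = Tg_dry - k*moisture = 121 - 18*2.8 = 70.6 deg C

70.6 deg C


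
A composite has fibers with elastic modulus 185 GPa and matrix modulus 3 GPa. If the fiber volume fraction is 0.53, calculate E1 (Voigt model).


E1 = Ef*Vf + Em*(1-Vf) = 185*0.53 + 3*0.47 = 99.46 GPa

99.46 GPa


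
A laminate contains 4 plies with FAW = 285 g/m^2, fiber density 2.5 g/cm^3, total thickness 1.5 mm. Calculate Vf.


Vf = n * FAW / (rho_f * h * 1000) = 4 * 285 / (2.5 * 1.5 * 1000) = 0.304

0.304


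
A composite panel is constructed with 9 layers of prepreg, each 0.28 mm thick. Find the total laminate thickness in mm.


h = n * t_ply = 9 * 0.28 = 2.52 mm

2.52 mm


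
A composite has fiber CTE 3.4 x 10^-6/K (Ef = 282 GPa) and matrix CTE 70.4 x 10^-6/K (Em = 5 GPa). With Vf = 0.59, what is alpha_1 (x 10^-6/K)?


E1 = Ef*Vf + Em*(1-Vf) = 168.43
alpha_1 = (alpha_f*Ef*Vf + alpha_m*Em*(1-Vf))/E1 = 4.22 x 10^-6/K

4.22 x 10^-6/K


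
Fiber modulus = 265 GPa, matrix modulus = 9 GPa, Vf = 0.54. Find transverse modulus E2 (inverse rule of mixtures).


1/E2 = Vf/Ef + (1-Vf)/Em = 0.54/265 + 0.46/9
E2 = 18.82 GPa

18.82 GPa


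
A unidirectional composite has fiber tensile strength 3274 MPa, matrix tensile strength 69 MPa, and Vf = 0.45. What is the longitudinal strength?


sigma_1 = sigma_f*Vf + sigma_m*(1-Vf) = 3274*0.45 + 69*0.55 = 1511.3 MPa

1511.3 MPa


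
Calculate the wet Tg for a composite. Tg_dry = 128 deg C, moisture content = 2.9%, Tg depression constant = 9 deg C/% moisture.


Tg_wet = Tg_dry - k*moisture = 128 - 9*2.9 = 101.9 deg C

101.9 deg C


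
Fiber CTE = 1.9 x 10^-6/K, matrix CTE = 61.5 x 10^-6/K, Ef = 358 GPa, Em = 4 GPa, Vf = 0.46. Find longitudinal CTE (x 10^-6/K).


E1 = Ef*Vf + Em*(1-Vf) = 166.84
alpha_1 = (alpha_f*Ef*Vf + alpha_m*Em*(1-Vf))/E1 = 2.67 x 10^-6/K

2.67 x 10^-6/K


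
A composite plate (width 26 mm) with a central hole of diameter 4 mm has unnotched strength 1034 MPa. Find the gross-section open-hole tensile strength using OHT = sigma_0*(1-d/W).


OHT = sigma_0*(1-d/W) = 1034*(1-4/26) = 874.9 MPa

874.9 MPa


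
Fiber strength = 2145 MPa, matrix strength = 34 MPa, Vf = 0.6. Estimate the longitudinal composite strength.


sigma_1 = sigma_f*Vf + sigma_m*(1-Vf) = 2145*0.6 + 34*0.4 = 1300.6 MPa

1300.6 MPa


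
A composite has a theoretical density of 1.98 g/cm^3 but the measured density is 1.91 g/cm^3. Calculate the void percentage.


Void% = (rho_theo - rho_actual)/rho_theo * 100 = (1.98 - 1.91)/1.98 * 100 = 3.54%

3.54%


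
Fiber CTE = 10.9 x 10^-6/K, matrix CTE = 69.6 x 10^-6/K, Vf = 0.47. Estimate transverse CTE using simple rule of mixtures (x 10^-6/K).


alpha_2 = alpha_f*Vf + alpha_m*(1-Vf) = 10.9*0.47 + 69.6*0.53 = 42.0 x 10^-6/K

42.0 x 10^-6/K


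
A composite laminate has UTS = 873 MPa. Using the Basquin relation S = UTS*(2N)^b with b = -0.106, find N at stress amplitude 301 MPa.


N = 0.5 * (S/UTS)^(1/b) = 0.5 * (301/873)^(1/-0.106) = 11526.1591 cycles

11526.1591 cycles


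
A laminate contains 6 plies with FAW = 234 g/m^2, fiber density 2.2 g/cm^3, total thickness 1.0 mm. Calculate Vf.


Vf = n * FAW / (rho_f * h * 1000) = 6 * 234 / (2.2 * 1.0 * 1000) = 0.6382

0.6382


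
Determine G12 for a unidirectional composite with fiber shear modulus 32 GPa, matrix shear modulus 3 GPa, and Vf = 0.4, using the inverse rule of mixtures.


1/G12 = Vf/Gf + (1-Vf)/Gm = 0.4/32 + 0.6/3
G12 = 4.71 GPa

4.71 GPa


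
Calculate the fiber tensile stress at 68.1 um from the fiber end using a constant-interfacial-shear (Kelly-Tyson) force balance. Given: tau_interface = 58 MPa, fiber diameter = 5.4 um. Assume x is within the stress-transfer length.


Force balance: sigma_f * (pi*d^2/4) = tau * (pi*d) * x  ->  sigma_f = 4 * tau * x / d
sigma_f = 4 * 58 * 68.1 / 5.4 = 2925.8 MPa

2925.8 MPa


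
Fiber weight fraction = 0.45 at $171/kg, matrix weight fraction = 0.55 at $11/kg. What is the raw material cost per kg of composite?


Cost = cost_f*Wf + cost_m*Wm = 171*0.45 + 11*0.55 = $83.0/kg

$83.0/kg


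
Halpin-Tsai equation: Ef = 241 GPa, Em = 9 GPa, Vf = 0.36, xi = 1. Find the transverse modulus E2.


eta = (Ef/Em - 1)/(Ef/Em + xi) = (26.7778 - 1)/(26.7778 + 1) = 0.928
E2 = Em*(1+xi*eta*Vf)/(1-eta*Vf) = 18.03 GPa

18.03 GPa


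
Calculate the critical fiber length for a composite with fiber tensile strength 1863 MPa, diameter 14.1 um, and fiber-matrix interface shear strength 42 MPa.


Lc = sigma_f * d / (2 * tau_i) = 1863 * 14.1 / (2 * 42) = 312.7 um

312.7 um


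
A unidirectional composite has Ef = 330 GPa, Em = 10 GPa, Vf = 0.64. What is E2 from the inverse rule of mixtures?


1/E2 = Vf/Ef + (1-Vf)/Em = 0.64/330 + 0.36/10
E2 = 26.36 GPa

26.36 GPa


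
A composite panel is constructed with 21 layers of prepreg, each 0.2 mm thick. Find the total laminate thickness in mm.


h = n * t_ply = 21 * 0.2 = 4.2 mm

4.2 mm


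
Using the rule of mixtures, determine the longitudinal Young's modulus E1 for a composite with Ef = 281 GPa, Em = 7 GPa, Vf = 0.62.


E1 = Ef*Vf + Em*(1-Vf) = 281*0.62 + 7*0.38 = 176.88 GPa

176.88 GPa


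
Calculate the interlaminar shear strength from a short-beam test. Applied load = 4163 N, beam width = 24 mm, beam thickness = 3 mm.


ILSS = 3F/(4bh) = 3*4163/(4*24*3) = 43.36 MPa

43.36 MPa


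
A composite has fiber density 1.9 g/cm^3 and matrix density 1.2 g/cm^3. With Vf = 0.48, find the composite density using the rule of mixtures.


rho_c = rho_f*Vf + rho_m*(1-Vf) = 1.9*0.48 + 1.2*0.52 = 1.536 g/cm^3

1.536 g/cm^3


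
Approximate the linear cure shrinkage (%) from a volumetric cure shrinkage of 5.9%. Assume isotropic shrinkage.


Linear shrinkage ≈ vol_shrink/3 = 5.9/3 = 1.967%

1.967%


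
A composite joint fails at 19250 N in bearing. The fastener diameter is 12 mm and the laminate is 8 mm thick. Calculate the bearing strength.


sigma_br = F/(d*h) = 19250/(12*8) = 200.5 MPa

200.5 MPa


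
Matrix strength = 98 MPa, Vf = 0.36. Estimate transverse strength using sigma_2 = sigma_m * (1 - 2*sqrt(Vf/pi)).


factor = 1 - 2*sqrt(0.36/pi) = 0.323
sigma_2 = 98 * 0.323 = 31.65 MPa

31.65 MPa


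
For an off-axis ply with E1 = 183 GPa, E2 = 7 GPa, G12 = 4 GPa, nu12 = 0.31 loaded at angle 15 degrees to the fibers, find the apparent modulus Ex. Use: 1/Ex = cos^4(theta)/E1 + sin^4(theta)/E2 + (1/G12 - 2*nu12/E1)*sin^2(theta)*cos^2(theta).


cos^4(15) = 0.870513, sin^4(15) = 0.004487, sin^2(15)*cos^2(15) = 0.0625
1/G12 - 2*nu12/E1 = 1/4 - 2*0.31/183 = 0.246612 GPa^-1
1/Ex = 0.870513/183 + 0.004487/7 + 0.246612*0.0625 = 0.0208112 GPa^-1
Ex = 48.05 GPa

48.05 GPa


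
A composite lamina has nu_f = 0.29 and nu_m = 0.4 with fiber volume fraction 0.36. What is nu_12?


nu_12 = nu_f*Vf + nu_m*(1-Vf) = 0.29*0.36 + 0.4*0.64 = 0.3604

0.3604


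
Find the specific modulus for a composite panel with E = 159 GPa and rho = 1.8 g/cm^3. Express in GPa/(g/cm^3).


Specific stiffness = E/rho = 159/1.8 = 88.3 GPa/(g/cm^3)

88.3 GPa/(g/cm^3)


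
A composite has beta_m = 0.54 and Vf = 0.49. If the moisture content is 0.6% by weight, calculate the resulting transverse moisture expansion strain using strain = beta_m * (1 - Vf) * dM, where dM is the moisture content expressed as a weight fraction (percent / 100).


dM = 0.6/100 = 0.006
strain = beta_m * (1-Vf) * dM = 0.54 * 0.51 * 0.006 = 0.0016524

0.0016524


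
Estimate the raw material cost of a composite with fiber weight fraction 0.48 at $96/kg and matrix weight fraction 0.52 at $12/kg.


Cost = cost_f*Wf + cost_m*Wm = 96*0.48 + 12*0.52 = $52.32/kg

$52.32/kg


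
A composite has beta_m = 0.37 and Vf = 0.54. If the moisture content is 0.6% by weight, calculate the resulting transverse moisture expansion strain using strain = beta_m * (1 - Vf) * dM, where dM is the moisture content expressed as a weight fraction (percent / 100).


dM = 0.6/100 = 0.006
strain = beta_m * (1-Vf) * dM = 0.37 * 0.46 * 0.006 = 0.0010212

0.0010212


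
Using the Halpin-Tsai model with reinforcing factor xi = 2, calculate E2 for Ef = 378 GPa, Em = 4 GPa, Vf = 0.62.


eta = (Ef/Em - 1)/(Ef/Em + xi) = (94.5 - 1)/(94.5 + 2) = 0.9689
E2 = Em*(1+xi*eta*Vf)/(1-eta*Vf) = 22.05 GPa

22.05 GPa


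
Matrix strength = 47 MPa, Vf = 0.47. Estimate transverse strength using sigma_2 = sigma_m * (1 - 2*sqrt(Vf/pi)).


factor = 1 - 2*sqrt(0.47/pi) = 0.2264
sigma_2 = 47 * 0.2264 = 10.64 MPa

10.64 MPa


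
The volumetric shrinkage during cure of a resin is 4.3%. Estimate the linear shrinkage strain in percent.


Linear shrinkage ≈ vol_shrink/3 = 4.3/3 = 1.433%

1.433%


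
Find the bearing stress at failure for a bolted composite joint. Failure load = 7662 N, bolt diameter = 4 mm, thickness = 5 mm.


sigma_br = F/(d*h) = 7662/(4*5) = 383.1 MPa

383.1 MPa


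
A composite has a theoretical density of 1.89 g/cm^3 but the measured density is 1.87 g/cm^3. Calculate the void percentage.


Void% = (rho_theo - rho_actual)/rho_theo * 100 = (1.89 - 1.87)/1.89 * 100 = 1.06%

1.06%


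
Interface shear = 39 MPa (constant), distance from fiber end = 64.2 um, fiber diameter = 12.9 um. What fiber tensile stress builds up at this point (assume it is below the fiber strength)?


Force balance: sigma_f * (pi*d^2/4) = tau * (pi*d) * x  ->  sigma_f = 4 * tau * x / d
sigma_f = 4 * 39 * 64.2 / 12.9 = 776.4 MPa

776.4 MPa


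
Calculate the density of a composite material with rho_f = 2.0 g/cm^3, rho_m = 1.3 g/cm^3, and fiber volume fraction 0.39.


rho_c = rho_f*Vf + rho_m*(1-Vf) = 2.0*0.39 + 1.3*0.61 = 1.573 g/cm^3

1.573 g/cm^3


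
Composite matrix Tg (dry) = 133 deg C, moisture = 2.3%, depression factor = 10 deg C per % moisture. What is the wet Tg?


Tg_wet = Tg_dry - k*moisture = 133 - 10*2.3 = 110.0 deg C

110.0 deg C


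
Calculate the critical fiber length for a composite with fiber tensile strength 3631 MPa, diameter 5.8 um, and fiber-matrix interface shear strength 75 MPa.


Lc = sigma_f * d / (2 * tau_i) = 3631 * 5.8 / (2 * 75) = 140.4 um

140.4 um


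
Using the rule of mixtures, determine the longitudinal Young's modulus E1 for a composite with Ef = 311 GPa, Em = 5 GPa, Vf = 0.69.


E1 = Ef*Vf + Em*(1-Vf) = 311*0.69 + 5*0.31 = 216.14 GPa

216.14 GPa


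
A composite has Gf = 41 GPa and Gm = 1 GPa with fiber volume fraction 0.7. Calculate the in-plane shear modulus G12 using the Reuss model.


1/G12 = Vf/Gf + (1-Vf)/Gm = 0.7/41 + 0.3/1
G12 = 3.15 GPa

3.15 GPa


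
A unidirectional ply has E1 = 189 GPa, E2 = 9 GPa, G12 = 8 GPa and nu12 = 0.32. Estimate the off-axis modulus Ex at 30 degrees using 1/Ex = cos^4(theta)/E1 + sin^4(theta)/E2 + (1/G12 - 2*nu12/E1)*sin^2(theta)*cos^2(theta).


cos^4(30) = 0.5625, sin^4(30) = 0.0625, sin^2(30)*cos^2(30) = 0.1875
1/G12 - 2*nu12/E1 = 1/8 - 2*0.32/189 = 0.121614 GPa^-1
1/Ex = 0.5625/189 + 0.0625/9 + 0.121614*0.1875 = 0.0327232 GPa^-1
Ex = 30.56 GPa

30.56 GPa


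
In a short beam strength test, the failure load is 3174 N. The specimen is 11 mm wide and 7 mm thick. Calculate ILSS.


ILSS = 3F/(4bh) = 3*3174/(4*11*7) = 30.92 MPa

30.92 MPa


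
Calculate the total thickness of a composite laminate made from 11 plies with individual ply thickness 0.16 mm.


h = n * t_ply = 11 * 0.16 = 1.76 mm

1.76 mm


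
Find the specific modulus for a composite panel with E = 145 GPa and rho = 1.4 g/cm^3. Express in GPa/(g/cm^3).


Specific stiffness = E/rho = 145/1.4 = 103.6 GPa/(g/cm^3)

103.6 GPa/(g/cm^3)
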